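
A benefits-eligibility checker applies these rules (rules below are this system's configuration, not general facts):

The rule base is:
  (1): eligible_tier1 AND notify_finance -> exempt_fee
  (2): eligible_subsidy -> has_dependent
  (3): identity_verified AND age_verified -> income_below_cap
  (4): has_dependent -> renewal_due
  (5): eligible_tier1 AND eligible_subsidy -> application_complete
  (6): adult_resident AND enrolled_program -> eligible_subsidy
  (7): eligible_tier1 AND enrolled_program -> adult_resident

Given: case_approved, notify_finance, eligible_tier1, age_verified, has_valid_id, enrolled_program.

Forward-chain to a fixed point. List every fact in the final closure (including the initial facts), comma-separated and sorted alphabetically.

[1] (1) [eligible_tier1 AND notify_finance -> exempt_fee]; (7) [eligible_tier1 AND enrolled_program -> adult_resident]. ⇒ new: exempt_fee, adult_resident.
[2] (6) [adult_resident AND enrolled_program -> eligible_subsidy]. ⇒ new: eligible_subsidy.
[3] (2) [eligible_subsidy -> has_dependent]; (5) [eligible_tier1 AND eligible_subsidy -> application_complete]. ⇒ new: has_dependent, application_complete.
[4] (4) [has_dependent -> renewal_due]. ⇒ new: renewal_due.

adult_resident, age_verified, application_complete, case_approved, eligible_subsidy, eligible_tier1, enrolled_program, exempt_fee, has_dependent, has_valid_id, notify_finance, renewal_due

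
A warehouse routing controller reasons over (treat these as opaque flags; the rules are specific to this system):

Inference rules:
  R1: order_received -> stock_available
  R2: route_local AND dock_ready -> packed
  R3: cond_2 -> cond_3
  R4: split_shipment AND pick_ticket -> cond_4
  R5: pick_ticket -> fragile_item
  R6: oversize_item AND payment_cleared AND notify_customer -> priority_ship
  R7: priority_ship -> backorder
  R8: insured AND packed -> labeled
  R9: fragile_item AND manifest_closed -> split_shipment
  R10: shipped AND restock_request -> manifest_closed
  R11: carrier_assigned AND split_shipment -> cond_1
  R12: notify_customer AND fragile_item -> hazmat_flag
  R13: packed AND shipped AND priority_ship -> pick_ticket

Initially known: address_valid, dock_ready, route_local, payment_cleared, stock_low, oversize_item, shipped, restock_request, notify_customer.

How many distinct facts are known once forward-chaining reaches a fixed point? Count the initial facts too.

Round 1 — R2, R6, R10, derive packed, priority_ship, manifest_closed.
Round 2 — R7, R13, derive backorder, pick_ticket.
Round 3 — R5, derive fragile_item.
Round 4 — R9, R12, derive split_shipment, hazmat_flag.
Round 5 — R4, derive cond_4.
Closure: {address_valid, backorder, cond_4, dock_ready, fragile_item, hazmat_flag, manifest_closed, notify_customer, oversize_item, packed, payment_cleared, pick_ticket, priority_ship, restock_request, route_local, shipped, split_shipment, stock_low} — 18 facts.

18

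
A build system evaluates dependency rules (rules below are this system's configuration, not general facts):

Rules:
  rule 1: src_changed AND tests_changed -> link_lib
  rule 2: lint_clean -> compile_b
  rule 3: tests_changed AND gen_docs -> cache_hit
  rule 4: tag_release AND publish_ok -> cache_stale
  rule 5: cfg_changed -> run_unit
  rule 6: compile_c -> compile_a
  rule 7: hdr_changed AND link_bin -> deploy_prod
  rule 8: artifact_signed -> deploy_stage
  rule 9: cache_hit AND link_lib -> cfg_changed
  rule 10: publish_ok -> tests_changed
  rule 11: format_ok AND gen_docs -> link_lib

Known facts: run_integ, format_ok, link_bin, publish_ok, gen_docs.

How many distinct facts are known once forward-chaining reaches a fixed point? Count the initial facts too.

10

Round 1: rule 10 [publish_ok -> tests_changed]; rule 11 [format_ok AND gen_docs -> link_lib]. Adds tests_changed, link_lib.
Round 2: rule 3 [tests_changed AND gen_docs -> cache_hit]. Adds cache_hit.
Round 3: rule 9 [cache_hit AND link_lib -> cfg_changed]. Adds cfg_changed.
Round 4: rule 5 [cfg_changed -> run_unit]. Adds run_unit.
Closure: {cache_hit, cfg_changed, format_ok, gen_docs, link_bin, link_lib, publish_ok, run_integ, run_unit, tests_changed} — 10 facts.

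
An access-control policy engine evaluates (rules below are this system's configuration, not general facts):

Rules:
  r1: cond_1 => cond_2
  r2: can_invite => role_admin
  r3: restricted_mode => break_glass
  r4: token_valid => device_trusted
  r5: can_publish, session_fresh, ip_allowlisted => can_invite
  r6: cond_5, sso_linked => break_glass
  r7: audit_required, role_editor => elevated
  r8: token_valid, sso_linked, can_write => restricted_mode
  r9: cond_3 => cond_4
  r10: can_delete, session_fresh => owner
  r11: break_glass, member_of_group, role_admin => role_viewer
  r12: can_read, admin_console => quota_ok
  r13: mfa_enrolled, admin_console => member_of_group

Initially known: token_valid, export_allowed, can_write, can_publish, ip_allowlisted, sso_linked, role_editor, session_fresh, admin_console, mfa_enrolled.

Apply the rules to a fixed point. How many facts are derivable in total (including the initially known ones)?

17

Round 1: r4 [token_valid => device_trusted]; r5 [can_publish, session_fresh, ip_allowlisted => can_invite]; r8 [token_valid, sso_linked, can_write => restricted_mode]; r13 [mfa_enrolled, admin_console => member_of_group]. Adds device_trusted, can_invite, restricted_mode, member_of_group.
Round 2: r2 [can_invite => role_admin]; r3 [restricted_mode => break_glass]. Adds role_admin, break_glass.
Round 3: r11 [break_glass, member_of_group, role_admin => role_viewer]. Adds role_viewer.
Closure: {admin_console, break_glass, can_invite, can_publish, can_write, device_trusted, export_allowed, ip_allowlisted, member_of_group, mfa_enrolled, restricted_mode, role_admin, role_editor, role_viewer, session_fresh, sso_linked, token_valid} — 17 facts.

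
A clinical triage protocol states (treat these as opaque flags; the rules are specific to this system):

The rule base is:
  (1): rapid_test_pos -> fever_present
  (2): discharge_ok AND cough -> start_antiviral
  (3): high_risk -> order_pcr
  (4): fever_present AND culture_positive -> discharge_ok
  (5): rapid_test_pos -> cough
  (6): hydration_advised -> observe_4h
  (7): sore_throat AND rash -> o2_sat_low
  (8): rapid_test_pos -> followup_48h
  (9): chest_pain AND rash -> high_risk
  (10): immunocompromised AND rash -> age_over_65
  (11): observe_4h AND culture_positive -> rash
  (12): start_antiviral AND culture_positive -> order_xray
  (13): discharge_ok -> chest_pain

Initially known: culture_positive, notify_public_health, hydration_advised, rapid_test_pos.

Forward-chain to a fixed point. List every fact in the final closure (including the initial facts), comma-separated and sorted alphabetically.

chest_pain, cough, culture_positive, discharge_ok, fever_present, followup_48h, high_risk, hydration_advised, notify_public_health, observe_4h, order_pcr, order_xray, rapid_test_pos, rash, start_antiviral

Round 1: (1) [rapid_test_pos -> fever_present]; (5) [rapid_test_pos -> cough]; (6) [hydration_advised -> observe_4h]; (8) [rapid_test_pos -> followup_48h]. New: fever_present, cough, observe_4h, followup_48h.
Round 2: (4) [fever_present AND culture_positive -> discharge_ok]; (11) [observe_4h AND culture_positive -> rash]. New: discharge_ok, rash.
Round 3: (2) [discharge_ok AND cough -> start_antiviral]; (13) [discharge_ok -> chest_pain]. New: start_antiviral, chest_pain.
Round 4: (9) [chest_pain AND rash -> high_risk]; (12) [start_antiviral AND culture_positive -> order_xray]. New: high_risk, order_xray.
Round 5: (3) [high_risk -> order_pcr]. New: order_pcr.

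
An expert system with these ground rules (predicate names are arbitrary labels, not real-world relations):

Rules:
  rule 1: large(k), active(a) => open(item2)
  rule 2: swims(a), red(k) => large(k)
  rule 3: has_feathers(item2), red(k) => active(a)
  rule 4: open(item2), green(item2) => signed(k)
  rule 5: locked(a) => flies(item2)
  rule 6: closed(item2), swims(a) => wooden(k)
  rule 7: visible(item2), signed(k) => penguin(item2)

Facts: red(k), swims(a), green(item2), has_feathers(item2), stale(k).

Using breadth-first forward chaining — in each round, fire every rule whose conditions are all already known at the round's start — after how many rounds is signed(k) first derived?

3

[1] rule 2 [swims(a), red(k) => large(k)]; rule 3 [has_feathers(item2), red(k) => active(a)]. ⇒ new: large(k), active(a).
[2] rule 1 [large(k), active(a) => open(item2)]. ⇒ new: open(item2).
[3] rule 4 [open(item2), green(item2) => signed(k)]. ⇒ new: signed(k).
signed(k) first appears in round 3.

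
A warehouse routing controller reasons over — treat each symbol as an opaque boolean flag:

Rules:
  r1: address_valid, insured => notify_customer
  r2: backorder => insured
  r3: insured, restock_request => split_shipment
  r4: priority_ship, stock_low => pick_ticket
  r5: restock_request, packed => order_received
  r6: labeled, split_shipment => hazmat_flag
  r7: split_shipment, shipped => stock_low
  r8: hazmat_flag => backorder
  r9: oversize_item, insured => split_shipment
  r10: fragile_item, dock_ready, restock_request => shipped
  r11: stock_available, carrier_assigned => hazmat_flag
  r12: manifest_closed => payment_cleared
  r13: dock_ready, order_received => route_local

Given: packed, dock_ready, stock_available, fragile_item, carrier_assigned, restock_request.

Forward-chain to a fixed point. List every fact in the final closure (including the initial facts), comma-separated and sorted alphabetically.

Round 1: r5 [restock_request, packed => order_received]; r10 [fragile_item, dock_ready, restock_request => shipped]; r11 [stock_available, carrier_assigned => hazmat_flag]. New: order_received, shipped, hazmat_flag.
Round 2: r8 [hazmat_flag => backorder]; r13 [dock_ready, order_received => route_local]. New: backorder, route_local.
Round 3: r2 [backorder => insured]. New: insured.
Round 4: r3 [insured, restock_request => split_shipment]. New: split_shipment.
Round 5: r7 [split_shipment, shipped => stock_low]. New: stock_low.

backorder, carrier_assigned, dock_ready, fragile_item, hazmat_flag, insured, order_received, packed, restock_request, route_local, shipped, split_shipment, stock_available, stock_low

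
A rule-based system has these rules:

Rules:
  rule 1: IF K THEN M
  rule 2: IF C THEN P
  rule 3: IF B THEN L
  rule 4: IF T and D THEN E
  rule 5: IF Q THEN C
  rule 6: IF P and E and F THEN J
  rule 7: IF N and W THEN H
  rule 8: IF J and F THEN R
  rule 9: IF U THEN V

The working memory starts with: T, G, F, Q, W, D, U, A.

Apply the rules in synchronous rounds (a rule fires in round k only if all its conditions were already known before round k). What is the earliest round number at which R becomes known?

Round 1: rule 4 [IF T and D THEN E]; rule 5 [IF Q THEN C]; rule 9 [IF U THEN V]. New: E, C, V.
Round 2: rule 2 [IF C THEN P]. New: P.
Round 3: rule 6 [IF P and E and F THEN J]. New: J.
Round 4: rule 8 [IF J and F THEN R]. New: R.
R first appears in round 4.

4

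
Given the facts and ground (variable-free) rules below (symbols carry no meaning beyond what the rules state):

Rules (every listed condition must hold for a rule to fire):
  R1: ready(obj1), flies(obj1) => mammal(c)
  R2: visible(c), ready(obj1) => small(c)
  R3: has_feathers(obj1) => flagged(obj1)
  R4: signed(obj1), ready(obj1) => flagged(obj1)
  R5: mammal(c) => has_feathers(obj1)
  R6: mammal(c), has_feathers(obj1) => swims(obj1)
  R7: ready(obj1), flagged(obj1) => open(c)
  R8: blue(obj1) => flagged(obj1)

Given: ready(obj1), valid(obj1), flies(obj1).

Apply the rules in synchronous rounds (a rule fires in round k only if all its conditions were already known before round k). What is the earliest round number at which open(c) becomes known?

4

[1] R1 [ready(obj1), flies(obj1) => mammal(c)]. ⇒ new: mammal(c).
[2] R5 [mammal(c) => has_feathers(obj1)]. ⇒ new: has_feathers(obj1).
[3] R3 [has_feathers(obj1) => flagged(obj1)]; R6 [mammal(c), has_feathers(obj1) => swims(obj1)]. ⇒ new: flagged(obj1), swims(obj1).
[4] R7 [ready(obj1), flagged(obj1) => open(c)]. ⇒ new: open(c).
open(c) first appears in round 4.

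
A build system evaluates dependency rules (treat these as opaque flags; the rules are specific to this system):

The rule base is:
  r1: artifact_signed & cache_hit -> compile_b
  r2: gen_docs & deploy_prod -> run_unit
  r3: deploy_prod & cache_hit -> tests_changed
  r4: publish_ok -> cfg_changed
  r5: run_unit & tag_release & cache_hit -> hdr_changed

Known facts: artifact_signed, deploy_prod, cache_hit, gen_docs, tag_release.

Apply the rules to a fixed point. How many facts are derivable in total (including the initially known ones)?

[1] r1 [artifact_signed & cache_hit -> compile_b]; r2 [gen_docs & deploy_prod -> run_unit]; r3 [deploy_prod & cache_hit -> tests_changed]. ⇒ new: compile_b, run_unit, tests_changed.
[2] r5 [run_unit & tag_release & cache_hit -> hdr_changed]. ⇒ new: hdr_changed.
Closure: {artifact_signed, cache_hit, compile_b, deploy_prod, gen_docs, hdr_changed, run_unit, tag_release, tests_changed} — 9 facts.

9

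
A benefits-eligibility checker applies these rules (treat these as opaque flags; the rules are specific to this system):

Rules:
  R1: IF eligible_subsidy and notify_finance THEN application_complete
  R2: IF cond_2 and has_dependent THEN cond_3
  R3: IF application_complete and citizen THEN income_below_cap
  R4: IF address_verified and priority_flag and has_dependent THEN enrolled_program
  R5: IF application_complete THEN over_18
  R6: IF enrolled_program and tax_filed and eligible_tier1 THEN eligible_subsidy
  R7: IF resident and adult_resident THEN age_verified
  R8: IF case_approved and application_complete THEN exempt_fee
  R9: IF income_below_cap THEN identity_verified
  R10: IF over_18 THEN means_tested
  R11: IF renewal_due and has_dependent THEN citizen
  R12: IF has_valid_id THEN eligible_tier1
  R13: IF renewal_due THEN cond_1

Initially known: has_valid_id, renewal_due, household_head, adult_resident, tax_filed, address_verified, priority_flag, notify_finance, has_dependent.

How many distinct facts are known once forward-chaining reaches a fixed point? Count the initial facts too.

19

Round 1 — R4, R11, R12, R13, derive enrolled_program, citizen, eligible_tier1, cond_1.
Round 2 — R6, derive eligible_subsidy.
Round 3 — R1, derive application_complete.
Round 4 — R3, R5, derive income_below_cap, over_18.
Round 5 — R9, R10, derive identity_verified, means_tested.
Closure: {address_verified, adult_resident, application_complete, citizen, cond_1, eligible_subsidy, eligible_tier1, enrolled_program, has_dependent, has_valid_id, household_head, identity_verified, income_below_cap, means_tested, notify_finance, over_18, priority_flag, renewal_due, tax_filed} — 19 facts.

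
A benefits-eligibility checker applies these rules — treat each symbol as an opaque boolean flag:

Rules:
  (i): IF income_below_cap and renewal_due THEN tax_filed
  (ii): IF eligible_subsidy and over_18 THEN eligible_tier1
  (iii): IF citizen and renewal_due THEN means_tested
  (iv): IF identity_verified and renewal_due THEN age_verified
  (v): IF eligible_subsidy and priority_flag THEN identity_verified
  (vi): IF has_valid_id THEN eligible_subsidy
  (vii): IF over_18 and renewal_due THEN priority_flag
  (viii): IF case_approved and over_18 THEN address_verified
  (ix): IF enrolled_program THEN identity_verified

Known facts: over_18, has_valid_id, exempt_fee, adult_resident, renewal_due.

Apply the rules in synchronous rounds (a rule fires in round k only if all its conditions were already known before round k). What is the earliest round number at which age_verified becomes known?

[1] (vi) [IF has_valid_id THEN eligible_subsidy]; (vii) [IF over_18 and renewal_due THEN priority_flag]. ⇒ new: eligible_subsidy, priority_flag.
[2] (ii) [IF eligible_subsidy and over_18 THEN eligible_tier1]; (v) [IF eligible_subsidy and priority_flag THEN identity_verified]. ⇒ new: eligible_tier1, identity_verified.
[3] (iv) [IF identity_verified and renewal_due THEN age_verified]. ⇒ new: age_verified.
age_verified first appears in round 3.

3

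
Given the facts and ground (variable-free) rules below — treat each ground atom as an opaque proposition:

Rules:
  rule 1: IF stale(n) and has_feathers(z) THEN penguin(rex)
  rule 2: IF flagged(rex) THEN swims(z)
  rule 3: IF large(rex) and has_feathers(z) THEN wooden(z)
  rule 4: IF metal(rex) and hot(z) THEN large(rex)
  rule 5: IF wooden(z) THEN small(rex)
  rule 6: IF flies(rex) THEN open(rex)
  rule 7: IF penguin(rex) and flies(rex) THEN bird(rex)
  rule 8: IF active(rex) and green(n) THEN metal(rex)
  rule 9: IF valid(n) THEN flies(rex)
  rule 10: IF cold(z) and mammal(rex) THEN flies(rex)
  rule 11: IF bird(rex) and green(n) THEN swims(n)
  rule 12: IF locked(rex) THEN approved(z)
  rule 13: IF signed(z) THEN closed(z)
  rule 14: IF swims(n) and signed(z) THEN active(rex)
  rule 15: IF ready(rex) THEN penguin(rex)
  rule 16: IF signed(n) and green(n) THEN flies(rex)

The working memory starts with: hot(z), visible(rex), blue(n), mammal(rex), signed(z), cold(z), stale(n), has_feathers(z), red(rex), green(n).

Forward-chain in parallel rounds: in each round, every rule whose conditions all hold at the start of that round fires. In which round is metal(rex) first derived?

Round 1: rule 1 [IF stale(n) and has_feathers(z) THEN penguin(rex)]; rule 10 [IF cold(z) and mammal(rex) THEN flies(rex)]; rule 13 [IF signed(z) THEN closed(z)]. New: penguin(rex), flies(rex), closed(z).
Round 2: rule 6 [IF flies(rex) THEN open(rex)]; rule 7 [IF penguin(rex) and flies(rex) THEN bird(rex)]. New: open(rex), bird(rex).
Round 3: rule 11 [IF bird(rex) and green(n) THEN swims(n)]. New: swims(n).
Round 4: rule 14 [IF swims(n) and signed(z) THEN active(rex)]. New: active(rex).
Round 5: rule 8 [IF active(rex) and green(n) THEN metal(rex)]. New: metal(rex).
metal(rex) first appears in round 5.

5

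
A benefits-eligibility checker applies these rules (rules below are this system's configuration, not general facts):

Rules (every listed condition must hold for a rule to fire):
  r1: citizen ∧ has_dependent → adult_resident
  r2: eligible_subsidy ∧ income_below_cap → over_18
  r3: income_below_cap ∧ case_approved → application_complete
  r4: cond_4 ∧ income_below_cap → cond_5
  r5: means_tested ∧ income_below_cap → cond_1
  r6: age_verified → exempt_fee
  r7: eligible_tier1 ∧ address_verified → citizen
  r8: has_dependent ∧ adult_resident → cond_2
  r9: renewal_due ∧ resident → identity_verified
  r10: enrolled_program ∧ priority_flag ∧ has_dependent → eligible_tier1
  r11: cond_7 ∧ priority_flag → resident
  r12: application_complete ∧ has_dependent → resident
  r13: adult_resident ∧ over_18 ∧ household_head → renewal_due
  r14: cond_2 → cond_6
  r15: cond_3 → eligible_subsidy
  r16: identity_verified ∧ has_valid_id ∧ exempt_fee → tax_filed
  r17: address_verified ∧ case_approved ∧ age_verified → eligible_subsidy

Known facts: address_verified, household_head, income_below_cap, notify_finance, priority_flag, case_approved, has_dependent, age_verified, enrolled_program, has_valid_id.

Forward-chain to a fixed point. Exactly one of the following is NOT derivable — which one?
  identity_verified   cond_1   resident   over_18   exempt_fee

Round 1: r3 [income_below_cap ∧ case_approved → application_complete]; r6 [age_verified → exempt_fee]; r10 [enrolled_program ∧ priority_flag ∧ has_dependent → eligible_tier1]; r17 [address_verified ∧ case_approved ∧ age_verified → eligible_subsidy]. New: application_complete, exempt_fee, eligible_tier1, eligible_subsidy.
Round 2: r2 [eligible_subsidy ∧ income_below_cap → over_18]; r7 [eligible_tier1 ∧ address_verified → citizen]; r12 [application_complete ∧ has_dependent → resident]. New: over_18, citizen, resident.
Round 3: r1 [citizen ∧ has_dependent → adult_resident]. New: adult_resident.
Round 4: r8 [has_dependent ∧ adult_resident → cond_2]; r13 [adult_resident ∧ over_18 ∧ household_head → renewal_due]. New: cond_2, renewal_due.
Round 5: r9 [renewal_due ∧ resident → identity_verified]; r14 [cond_2 → cond_6]. New: identity_verified, cond_6.
Round 6: r16 [identity_verified ∧ has_valid_id ∧ exempt_fee → tax_filed]. New: tax_filed.
Derived: exempt_fee (round 1), identity_verified (round 5), over_18 (round 2), resident (round 2). cond_1 never appears in any round.

cond_1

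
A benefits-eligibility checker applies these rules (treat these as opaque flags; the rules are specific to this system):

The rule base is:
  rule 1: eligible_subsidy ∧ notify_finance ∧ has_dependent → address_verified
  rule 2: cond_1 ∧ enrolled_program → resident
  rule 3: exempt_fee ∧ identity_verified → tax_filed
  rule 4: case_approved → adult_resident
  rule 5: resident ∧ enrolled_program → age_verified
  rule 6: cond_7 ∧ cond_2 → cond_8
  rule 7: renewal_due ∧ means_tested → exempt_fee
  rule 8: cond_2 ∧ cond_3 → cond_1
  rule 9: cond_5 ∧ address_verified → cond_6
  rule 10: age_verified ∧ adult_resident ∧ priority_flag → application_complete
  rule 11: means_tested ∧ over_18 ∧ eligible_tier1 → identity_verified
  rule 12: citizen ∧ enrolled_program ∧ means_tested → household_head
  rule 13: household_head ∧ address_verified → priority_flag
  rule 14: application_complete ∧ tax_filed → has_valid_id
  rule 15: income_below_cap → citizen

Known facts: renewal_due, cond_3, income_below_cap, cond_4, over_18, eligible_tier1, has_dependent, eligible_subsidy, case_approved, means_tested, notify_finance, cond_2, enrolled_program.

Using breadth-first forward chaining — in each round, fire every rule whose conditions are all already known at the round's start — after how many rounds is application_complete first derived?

Round 1 — rule 1, rule 4, rule 7, rule 8, rule 11, rule 15, derive address_verified, adult_resident, exempt_fee, cond_1, identity_verified, citizen.
Round 2 — rule 2, rule 3, rule 12, derive resident, tax_filed, household_head.
Round 3 — rule 5, rule 13, derive age_verified, priority_flag.
Round 4 — rule 10, derive application_complete.
application_complete first appears in round 4.

4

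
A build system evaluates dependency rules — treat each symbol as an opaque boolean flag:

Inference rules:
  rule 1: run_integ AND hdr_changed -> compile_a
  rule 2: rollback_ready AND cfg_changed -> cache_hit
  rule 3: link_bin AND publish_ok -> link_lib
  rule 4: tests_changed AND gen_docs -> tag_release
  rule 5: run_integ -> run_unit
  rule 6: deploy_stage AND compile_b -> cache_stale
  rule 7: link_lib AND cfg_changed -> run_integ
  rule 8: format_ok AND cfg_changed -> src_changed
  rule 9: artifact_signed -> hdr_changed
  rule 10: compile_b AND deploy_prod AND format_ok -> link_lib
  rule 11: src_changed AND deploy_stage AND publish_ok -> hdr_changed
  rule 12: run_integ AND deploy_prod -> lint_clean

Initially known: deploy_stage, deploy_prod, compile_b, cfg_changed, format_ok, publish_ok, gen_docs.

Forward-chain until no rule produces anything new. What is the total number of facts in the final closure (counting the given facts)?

15

Round 1: rule 6 [deploy_stage AND compile_b -> cache_stale]; rule 8 [format_ok AND cfg_changed -> src_changed]; rule 10 [compile_b AND deploy_prod AND format_ok -> link_lib]. New: cache_stale, src_changed, link_lib.
Round 2: rule 7 [link_lib AND cfg_changed -> run_integ]; rule 11 [src_changed AND deploy_stage AND publish_ok -> hdr_changed]. New: run_integ, hdr_changed.
Round 3: rule 1 [run_integ AND hdr_changed -> compile_a]; rule 5 [run_integ -> run_unit]; rule 12 [run_integ AND deploy_prod -> lint_clean]. New: compile_a, run_unit, lint_clean.
Closure: {cache_stale, cfg_changed, compile_a, compile_b, deploy_prod, deploy_stage, format_ok, gen_docs, hdr_changed, link_lib, lint_clean, publish_ok, run_integ, run_unit, src_changed} — 15 facts.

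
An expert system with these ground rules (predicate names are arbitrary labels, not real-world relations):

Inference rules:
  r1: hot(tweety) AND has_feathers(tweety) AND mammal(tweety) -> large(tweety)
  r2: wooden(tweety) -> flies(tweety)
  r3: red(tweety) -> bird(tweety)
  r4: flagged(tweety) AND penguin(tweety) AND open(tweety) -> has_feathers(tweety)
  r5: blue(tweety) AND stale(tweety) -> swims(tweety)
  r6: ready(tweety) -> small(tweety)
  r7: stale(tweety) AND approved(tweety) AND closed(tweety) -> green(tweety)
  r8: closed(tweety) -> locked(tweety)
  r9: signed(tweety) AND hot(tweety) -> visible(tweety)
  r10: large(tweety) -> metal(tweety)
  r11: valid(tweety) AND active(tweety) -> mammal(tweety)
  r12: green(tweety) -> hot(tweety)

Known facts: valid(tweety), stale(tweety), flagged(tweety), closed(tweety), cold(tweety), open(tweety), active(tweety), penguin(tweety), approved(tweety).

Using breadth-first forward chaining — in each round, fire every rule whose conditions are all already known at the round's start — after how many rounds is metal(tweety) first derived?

Round 1: r4 [flagged(tweety) AND penguin(tweety) AND open(tweety) -> has_feathers(tweety)]; r7 [stale(tweety) AND approved(tweety) AND closed(tweety) -> green(tweety)]; r8 [closed(tweety) -> locked(tweety)]; r11 [valid(tweety) AND active(tweety) -> mammal(tweety)]. Adds has_feathers(tweety), green(tweety), locked(tweety), mammal(tweety).
Round 2: r12 [green(tweety) -> hot(tweety)]. Adds hot(tweety).
Round 3: r1 [hot(tweety) AND has_feathers(tweety) AND mammal(tweety) -> large(tweety)]. Adds large(tweety).
Round 4: r10 [large(tweety) -> metal(tweety)]. Adds metal(tweety).
metal(tweety) first appears in round 4.

4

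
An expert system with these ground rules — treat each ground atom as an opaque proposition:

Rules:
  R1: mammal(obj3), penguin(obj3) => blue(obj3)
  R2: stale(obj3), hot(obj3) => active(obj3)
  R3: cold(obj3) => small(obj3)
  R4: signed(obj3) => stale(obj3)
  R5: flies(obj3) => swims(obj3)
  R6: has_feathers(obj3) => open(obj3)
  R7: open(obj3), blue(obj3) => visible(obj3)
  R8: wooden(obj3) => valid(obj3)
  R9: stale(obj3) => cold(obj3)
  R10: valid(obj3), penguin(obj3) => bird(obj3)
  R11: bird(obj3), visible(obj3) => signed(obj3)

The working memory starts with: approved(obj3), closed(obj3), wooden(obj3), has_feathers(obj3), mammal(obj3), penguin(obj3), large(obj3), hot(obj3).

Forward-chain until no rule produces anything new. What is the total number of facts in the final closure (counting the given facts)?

Round 1 fires R1, R6, R8, giving blue(obj3), open(obj3), valid(obj3).
Round 2 fires R7, R10, giving visible(obj3), bird(obj3).
Round 3 fires R11, giving signed(obj3).
Round 4 fires R4, giving stale(obj3).
Round 5 fires R2, R9, giving active(obj3), cold(obj3).
Round 6 fires R3, giving small(obj3).
Closure: {active(obj3), approved(obj3), bird(obj3), blue(obj3), closed(obj3), cold(obj3), has_feathers(obj3), hot(obj3), large(obj3), mammal(obj3), open(obj3), penguin(obj3), signed(obj3), small(obj3), stale(obj3), valid(obj3), visible(obj3), wooden(obj3)} — 18 facts.

18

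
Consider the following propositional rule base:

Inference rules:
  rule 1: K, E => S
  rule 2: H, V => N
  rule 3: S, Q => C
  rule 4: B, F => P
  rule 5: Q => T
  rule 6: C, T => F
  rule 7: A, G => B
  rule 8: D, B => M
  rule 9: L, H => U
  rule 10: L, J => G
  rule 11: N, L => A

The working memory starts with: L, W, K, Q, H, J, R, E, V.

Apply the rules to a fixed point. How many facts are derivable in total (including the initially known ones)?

[1] rule 1 [K, E => S]; rule 2 [H, V => N]; rule 5 [Q => T]; rule 9 [L, H => U]; rule 10 [L, J => G]. ⇒ new: S, N, T, U, G.
[2] rule 3 [S, Q => C]; rule 11 [N, L => A]. ⇒ new: C, A.
[3] rule 6 [C, T => F]; rule 7 [A, G => B]. ⇒ new: F, B.
[4] rule 4 [B, F => P]. ⇒ new: P.
Closure: {A, B, C, E, F, G, H, J, K, L, N, P, Q, R, S, T, U, V, W} — 19 facts.

19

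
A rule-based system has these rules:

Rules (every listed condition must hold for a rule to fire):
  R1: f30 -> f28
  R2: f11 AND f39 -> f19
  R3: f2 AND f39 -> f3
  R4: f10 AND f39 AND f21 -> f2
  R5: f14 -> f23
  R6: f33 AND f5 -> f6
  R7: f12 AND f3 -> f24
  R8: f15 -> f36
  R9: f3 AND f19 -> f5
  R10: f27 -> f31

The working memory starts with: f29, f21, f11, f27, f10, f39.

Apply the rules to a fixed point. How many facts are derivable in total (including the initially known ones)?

11

Round 1: R2 [f11 AND f39 -> f19]; R4 [f10 AND f39 AND f21 -> f2]; R10 [f27 -> f31]. Adds f19, f2, f31.
Round 2: R3 [f2 AND f39 -> f3]. Adds f3.
Round 3: R9 [f3 AND f19 -> f5]. Adds f5.
Closure: {f10, f11, f19, f2, f21, f27, f29, f3, f31, f39, f5} — 11 facts.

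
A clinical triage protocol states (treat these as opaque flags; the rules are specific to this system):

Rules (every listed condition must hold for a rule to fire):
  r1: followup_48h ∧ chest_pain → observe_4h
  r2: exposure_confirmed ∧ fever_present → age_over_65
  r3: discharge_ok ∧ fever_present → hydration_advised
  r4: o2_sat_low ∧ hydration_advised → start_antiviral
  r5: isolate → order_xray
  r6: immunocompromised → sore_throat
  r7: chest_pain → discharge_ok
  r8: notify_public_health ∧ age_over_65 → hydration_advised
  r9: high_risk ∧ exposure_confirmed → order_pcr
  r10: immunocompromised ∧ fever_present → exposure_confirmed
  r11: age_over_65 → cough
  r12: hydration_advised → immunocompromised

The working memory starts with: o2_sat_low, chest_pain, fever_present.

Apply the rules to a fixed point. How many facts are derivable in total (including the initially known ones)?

Round 1: r7 [chest_pain → discharge_ok]. New: discharge_ok.
Round 2: r3 [discharge_ok ∧ fever_present → hydration_advised]. New: hydration_advised.
Round 3: r4 [o2_sat_low ∧ hydration_advised → start_antiviral]; r12 [hydration_advised → immunocompromised]. New: start_antiviral, immunocompromised.
Round 4: r6 [immunocompromised → sore_throat]; r10 [immunocompromised ∧ fever_present → exposure_confirmed]. New: sore_throat, exposure_confirmed.
Round 5: r2 [exposure_confirmed ∧ fever_present → age_over_65]. New: age_over_65.
Round 6: r11 [age_over_65 → cough]. New: cough.
Closure: {age_over_65, chest_pain, cough, discharge_ok, exposure_confirmed, fever_present, hydration_advised, immunocompromised, o2_sat_low, sore_throat, start_antiviral} — 11 facts.

11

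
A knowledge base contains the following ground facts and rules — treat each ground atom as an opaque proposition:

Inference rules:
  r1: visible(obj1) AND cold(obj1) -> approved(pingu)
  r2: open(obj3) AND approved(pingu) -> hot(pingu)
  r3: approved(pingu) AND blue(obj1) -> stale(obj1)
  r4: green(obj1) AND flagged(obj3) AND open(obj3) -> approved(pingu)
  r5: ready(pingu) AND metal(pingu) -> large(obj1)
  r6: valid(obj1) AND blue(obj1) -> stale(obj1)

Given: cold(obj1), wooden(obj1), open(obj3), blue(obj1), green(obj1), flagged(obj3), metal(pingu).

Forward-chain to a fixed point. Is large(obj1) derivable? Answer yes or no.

[1] r4 [green(obj1) AND flagged(obj3) AND open(obj3) -> approved(pingu)]. ⇒ new: approved(pingu).
[2] r2 [open(obj3) AND approved(pingu) -> hot(pingu)]; r3 [approved(pingu) AND blue(obj1) -> stale(obj1)]. ⇒ new: hot(pingu), stale(obj1).
Fixed point reached. large(obj1) is concluded only by r5; r5 needs ready(pingu) (never derived).

no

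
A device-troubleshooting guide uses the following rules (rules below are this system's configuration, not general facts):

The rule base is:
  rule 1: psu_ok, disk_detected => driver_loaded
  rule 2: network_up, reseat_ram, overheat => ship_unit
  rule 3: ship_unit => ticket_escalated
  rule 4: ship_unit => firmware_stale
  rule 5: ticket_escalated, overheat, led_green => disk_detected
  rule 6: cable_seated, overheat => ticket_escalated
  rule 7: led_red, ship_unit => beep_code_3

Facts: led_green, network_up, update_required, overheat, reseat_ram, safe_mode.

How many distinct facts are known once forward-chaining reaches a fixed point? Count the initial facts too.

10

[1] rule 2 [network_up, reseat_ram, overheat => ship_unit]. ⇒ new: ship_unit.
[2] rule 3 [ship_unit => ticket_escalated]; rule 4 [ship_unit => firmware_stale]. ⇒ new: ticket_escalated, firmware_stale.
[3] rule 5 [ticket_escalated, overheat, led_green => disk_detected]. ⇒ new: disk_detected.
Closure: {disk_detected, firmware_stale, led_green, network_up, overheat, reseat_ram, safe_mode, ship_unit, ticket_escalated, update_required} — 10 facts.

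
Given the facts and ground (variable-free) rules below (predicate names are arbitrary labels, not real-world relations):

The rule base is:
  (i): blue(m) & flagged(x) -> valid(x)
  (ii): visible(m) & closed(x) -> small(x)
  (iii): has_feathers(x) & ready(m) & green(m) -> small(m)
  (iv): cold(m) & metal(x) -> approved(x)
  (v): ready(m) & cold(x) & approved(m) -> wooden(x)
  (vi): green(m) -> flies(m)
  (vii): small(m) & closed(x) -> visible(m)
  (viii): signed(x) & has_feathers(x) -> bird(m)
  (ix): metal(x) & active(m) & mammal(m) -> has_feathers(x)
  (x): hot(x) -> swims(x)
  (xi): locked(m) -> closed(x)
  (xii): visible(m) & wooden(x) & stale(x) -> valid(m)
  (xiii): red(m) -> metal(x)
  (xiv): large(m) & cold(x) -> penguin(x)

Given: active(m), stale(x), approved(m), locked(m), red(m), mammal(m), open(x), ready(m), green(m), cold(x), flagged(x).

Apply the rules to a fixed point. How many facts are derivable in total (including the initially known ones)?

20

Round 1: (v) [ready(m) & cold(x) & approved(m) -> wooden(x)]; (vi) [green(m) -> flies(m)]; (xi) [locked(m) -> closed(x)]; (xiii) [red(m) -> metal(x)]. Adds wooden(x), flies(m), closed(x), metal(x).
Round 2: (ix) [metal(x) & active(m) & mammal(m) -> has_feathers(x)]. Adds has_feathers(x).
Round 3: (iii) [has_feathers(x) & ready(m) & green(m) -> small(m)]. Adds small(m).
Round 4: (vii) [small(m) & closed(x) -> visible(m)]. Adds visible(m).
Round 5: (ii) [visible(m) & closed(x) -> small(x)]; (xii) [visible(m) & wooden(x) & stale(x) -> valid(m)]. Adds small(x), valid(m).
Closure: {active(m), approved(m), closed(x), cold(x), flagged(x), flies(m), green(m), has_feathers(x), locked(m), mammal(m), metal(x), open(x), ready(m), red(m), small(m), small(x), stale(x), valid(m), visible(m), wooden(x)} — 20 facts.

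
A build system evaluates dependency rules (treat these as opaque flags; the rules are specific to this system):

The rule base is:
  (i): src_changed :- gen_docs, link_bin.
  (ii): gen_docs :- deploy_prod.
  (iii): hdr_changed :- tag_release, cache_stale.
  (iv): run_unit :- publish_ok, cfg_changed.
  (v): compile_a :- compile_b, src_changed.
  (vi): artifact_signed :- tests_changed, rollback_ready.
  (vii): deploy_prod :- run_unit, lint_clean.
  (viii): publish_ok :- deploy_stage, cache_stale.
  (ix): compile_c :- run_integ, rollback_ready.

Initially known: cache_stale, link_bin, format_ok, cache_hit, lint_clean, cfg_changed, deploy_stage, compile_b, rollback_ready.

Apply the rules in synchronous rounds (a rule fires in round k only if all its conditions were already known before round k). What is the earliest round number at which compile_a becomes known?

Round 1 fires (viii), giving publish_ok.
Round 2 fires (iv), giving run_unit.
Round 3 fires (vii), giving deploy_prod.
Round 4 fires (ii), giving gen_docs.
Round 5 fires (i), giving src_changed.
Round 6 fires (v), giving compile_a.
compile_a first appears in round 6.

6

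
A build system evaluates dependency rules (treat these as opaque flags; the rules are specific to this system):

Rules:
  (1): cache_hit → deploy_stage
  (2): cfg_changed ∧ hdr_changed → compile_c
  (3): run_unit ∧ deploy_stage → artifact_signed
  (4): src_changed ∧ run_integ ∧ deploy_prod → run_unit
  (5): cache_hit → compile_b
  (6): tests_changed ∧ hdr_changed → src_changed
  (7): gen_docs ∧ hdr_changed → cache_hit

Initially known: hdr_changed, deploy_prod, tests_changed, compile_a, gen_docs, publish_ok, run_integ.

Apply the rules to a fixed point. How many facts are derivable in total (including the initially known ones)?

Round 1: (6) [tests_changed ∧ hdr_changed → src_changed]; (7) [gen_docs ∧ hdr_changed → cache_hit]. New: src_changed, cache_hit.
Round 2: (1) [cache_hit → deploy_stage]; (4) [src_changed ∧ run_integ ∧ deploy_prod → run_unit]; (5) [cache_hit → compile_b]. New: deploy_stage, run_unit, compile_b.
Round 3: (3) [run_unit ∧ deploy_stage → artifact_signed]. New: artifact_signed.
Closure: {artifact_signed, cache_hit, compile_a, compile_b, deploy_prod, deploy_stage, gen_docs, hdr_changed, publish_ok, run_integ, run_unit, src_changed, tests_changed} — 13 facts.

13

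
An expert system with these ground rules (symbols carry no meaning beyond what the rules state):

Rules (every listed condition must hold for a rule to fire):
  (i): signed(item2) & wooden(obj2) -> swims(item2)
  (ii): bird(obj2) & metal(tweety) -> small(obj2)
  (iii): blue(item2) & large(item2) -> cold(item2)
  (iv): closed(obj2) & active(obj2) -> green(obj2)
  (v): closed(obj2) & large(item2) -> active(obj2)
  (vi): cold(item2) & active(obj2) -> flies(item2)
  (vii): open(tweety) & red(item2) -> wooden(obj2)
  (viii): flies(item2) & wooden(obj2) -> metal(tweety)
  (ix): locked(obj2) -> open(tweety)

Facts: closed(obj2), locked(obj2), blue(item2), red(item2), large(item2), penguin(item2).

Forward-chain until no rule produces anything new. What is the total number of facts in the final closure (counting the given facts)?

Round 1 — (iii), (v), (ix), derive cold(item2), active(obj2), open(tweety).
Round 2 — (iv), (vi), (vii), derive green(obj2), flies(item2), wooden(obj2).
Round 3 — (viii), derive metal(tweety).
Closure: {active(obj2), blue(item2), closed(obj2), cold(item2), flies(item2), green(obj2), large(item2), locked(obj2), metal(tweety), open(tweety), penguin(item2), red(item2), wooden(obj2)} — 13 facts.

13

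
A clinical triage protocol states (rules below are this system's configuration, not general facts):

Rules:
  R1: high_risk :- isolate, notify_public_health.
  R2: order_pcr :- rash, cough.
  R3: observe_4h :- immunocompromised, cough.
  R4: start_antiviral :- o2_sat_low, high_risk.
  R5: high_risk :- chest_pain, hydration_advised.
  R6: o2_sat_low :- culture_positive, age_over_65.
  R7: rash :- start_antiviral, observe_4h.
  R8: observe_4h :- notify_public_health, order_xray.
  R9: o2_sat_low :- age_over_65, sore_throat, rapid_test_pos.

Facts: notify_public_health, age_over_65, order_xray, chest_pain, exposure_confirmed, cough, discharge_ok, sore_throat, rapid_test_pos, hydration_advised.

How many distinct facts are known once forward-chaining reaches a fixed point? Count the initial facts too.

Round 1: R5 [high_risk :- chest_pain, hydration_advised.]; R8 [observe_4h :- notify_public_health, order_xray.]; R9 [o2_sat_low :- age_over_65, sore_throat, rapid_test_pos.]. New: high_risk, observe_4h, o2_sat_low.
Round 2: R4 [start_antiviral :- o2_sat_low, high_risk.]. New: start_antiviral.
Round 3: R7 [rash :- start_antiviral, observe_4h.]. New: rash.
Round 4: R2 [order_pcr :- rash, cough.]. New: order_pcr.
Closure: {age_over_65, chest_pain, cough, discharge_ok, exposure_confirmed, high_risk, hydration_advised, notify_public_health, o2_sat_low, observe_4h, order_pcr, order_xray, rapid_test_pos, rash, sore_throat, start_antiviral} — 16 facts.

16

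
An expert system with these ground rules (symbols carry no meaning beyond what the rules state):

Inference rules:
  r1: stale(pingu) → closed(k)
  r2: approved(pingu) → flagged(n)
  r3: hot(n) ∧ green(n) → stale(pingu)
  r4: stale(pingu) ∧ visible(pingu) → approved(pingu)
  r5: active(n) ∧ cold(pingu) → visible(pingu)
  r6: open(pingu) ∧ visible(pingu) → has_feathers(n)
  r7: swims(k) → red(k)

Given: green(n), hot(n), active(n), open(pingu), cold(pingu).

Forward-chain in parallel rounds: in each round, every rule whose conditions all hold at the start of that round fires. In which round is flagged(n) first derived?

Round 1 fires r3, r5, giving stale(pingu), visible(pingu).
Round 2 fires r1, r4, r6, giving closed(k), approved(pingu), has_feathers(n).
Round 3 fires r2, giving flagged(n).
flagged(n) first appears in round 3.

3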